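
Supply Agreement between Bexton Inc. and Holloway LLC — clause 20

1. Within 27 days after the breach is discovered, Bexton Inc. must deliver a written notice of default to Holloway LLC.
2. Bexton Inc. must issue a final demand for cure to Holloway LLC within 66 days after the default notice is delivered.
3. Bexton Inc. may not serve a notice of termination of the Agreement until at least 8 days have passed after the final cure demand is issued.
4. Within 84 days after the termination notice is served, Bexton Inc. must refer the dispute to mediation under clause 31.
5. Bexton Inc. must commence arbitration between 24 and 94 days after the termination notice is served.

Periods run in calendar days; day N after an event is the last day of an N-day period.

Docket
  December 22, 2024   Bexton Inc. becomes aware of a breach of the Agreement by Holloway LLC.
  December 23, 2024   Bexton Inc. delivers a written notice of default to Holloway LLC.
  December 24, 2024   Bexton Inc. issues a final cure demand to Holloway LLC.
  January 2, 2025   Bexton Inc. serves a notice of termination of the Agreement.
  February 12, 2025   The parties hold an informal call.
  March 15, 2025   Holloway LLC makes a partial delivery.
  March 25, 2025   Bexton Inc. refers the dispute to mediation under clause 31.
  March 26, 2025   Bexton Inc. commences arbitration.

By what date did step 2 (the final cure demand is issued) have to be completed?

February 27, 2025

Step 2 runs from December 23, 2024, when the default notice is delivered. 66 days after December 23, 2024 is February 27, 2025.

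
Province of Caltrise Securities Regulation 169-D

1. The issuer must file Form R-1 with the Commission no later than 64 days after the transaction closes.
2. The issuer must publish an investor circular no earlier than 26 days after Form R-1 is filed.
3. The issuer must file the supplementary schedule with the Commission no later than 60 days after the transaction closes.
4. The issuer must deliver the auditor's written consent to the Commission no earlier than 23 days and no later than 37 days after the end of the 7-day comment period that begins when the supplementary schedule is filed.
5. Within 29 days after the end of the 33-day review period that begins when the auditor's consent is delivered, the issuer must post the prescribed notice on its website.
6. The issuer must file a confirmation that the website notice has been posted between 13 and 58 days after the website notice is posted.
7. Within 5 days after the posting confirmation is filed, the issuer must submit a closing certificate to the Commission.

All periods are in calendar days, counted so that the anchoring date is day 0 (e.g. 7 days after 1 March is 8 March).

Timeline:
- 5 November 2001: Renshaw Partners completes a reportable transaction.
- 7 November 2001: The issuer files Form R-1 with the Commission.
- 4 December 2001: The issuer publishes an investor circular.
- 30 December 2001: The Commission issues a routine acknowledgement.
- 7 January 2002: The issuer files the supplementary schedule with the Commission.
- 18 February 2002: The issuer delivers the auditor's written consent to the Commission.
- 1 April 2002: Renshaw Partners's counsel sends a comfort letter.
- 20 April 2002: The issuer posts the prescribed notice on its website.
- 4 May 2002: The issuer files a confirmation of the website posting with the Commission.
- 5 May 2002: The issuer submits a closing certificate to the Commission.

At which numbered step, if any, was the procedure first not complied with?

Step 3

Step 1: 64 days after 5 November 2001 (when the transaction closes) is 8 January 2002; 7 November 2001 is within that limit.
Step 2: the earliest permitted date is 26 days after 7 November 2001 (when Form R-1 is filed), i.e. 3 December 2001; done 4 December 2001 — permitted.
Step 3: 60 days after 5 November 2001 (when the transaction closes) is 4 January 2002; not done until 7 January 2002, 3 days after the deadline.
That is the first point of non-compliance.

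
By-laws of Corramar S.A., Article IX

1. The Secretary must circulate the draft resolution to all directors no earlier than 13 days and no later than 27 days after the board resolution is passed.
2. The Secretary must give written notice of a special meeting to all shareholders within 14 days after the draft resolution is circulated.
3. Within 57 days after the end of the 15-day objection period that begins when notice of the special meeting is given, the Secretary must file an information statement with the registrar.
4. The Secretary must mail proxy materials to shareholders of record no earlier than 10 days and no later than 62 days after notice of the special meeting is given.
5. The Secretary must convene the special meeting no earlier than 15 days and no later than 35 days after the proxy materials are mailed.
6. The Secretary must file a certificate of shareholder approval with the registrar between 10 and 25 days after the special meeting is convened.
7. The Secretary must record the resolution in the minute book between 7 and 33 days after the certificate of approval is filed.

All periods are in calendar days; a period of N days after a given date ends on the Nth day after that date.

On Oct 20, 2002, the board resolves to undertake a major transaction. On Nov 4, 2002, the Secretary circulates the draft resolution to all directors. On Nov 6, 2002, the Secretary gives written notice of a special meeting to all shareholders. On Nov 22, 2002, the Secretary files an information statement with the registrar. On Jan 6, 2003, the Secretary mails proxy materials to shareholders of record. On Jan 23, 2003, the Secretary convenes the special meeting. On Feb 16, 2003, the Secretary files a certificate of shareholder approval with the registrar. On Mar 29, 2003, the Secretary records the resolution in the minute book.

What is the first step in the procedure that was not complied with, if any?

(1) the permitted window runs from Oct 20, 2002 + 13 = Nov 2, 2002 to Oct 20, 2002 + 27 = Nov 16, 2002; done Nov 4, 2002 — within the window.
(2) due by Nov 4, 2002 + 14 days = Nov 18, 2002; done Nov 6, 2002 — timely.
(3) due by Nov 21, 2002 + 57 days = Jan 17, 2003; completed Nov 22, 2002, before the deadline.
(4) the permitted window runs from Nov 6, 2002 + 10 = Nov 16, 2002 to Nov 6, 2002 + 62 = Jan 7, 2003; done Jan 6, 2003 — within the window.
(5) the permitted window runs from Jan 6, 2003 + 15 = Jan 21, 2003 to Jan 6, 2003 + 35 = Feb 10, 2003; Jan 23, 2003 falls inside that range.
(6) the permitted window runs from Jan 23, 2003 + 10 = Feb 2, 2003 to Jan 23, 2003 + 25 = Feb 17, 2003; done Feb 16, 2003 — within the window.
(7) the permitted window runs from Feb 16, 2003 + 7 = Feb 23, 2003 to Feb 16, 2003 + 33 = Mar 21, 2003; Mar 29, 2003 is 8 days past the end of the window.

Step 7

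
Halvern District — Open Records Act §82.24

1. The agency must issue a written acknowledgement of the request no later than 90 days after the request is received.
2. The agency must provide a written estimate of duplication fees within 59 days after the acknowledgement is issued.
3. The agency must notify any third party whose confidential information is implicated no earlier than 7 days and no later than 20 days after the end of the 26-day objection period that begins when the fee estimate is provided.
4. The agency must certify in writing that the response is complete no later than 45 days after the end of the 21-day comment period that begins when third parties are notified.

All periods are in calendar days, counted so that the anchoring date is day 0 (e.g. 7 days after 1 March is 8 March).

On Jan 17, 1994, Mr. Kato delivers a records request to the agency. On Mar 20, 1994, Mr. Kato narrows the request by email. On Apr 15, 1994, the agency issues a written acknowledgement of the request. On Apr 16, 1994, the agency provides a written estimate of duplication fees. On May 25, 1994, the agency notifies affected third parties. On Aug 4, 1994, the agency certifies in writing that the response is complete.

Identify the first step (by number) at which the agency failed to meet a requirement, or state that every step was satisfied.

Step 4

(1) due by Jan 17, 1994 + 90 days = Apr 17, 1994; Apr 15, 1994 is within that limit.
(2) due by Apr 15, 1994 + 59 days = Jun 13, 1994; Apr 16, 1994 is within that limit.
(3) the permitted window runs from May 12, 1994 + 7 = May 19, 1994 to May 12, 1994 + 20 = Jun 1, 1994; done May 25, 1994 — within the window.
(4) due by Jun 15, 1994 + 45 days = Jul 30, 1994; Aug 4, 1994 misses that deadline by 5 days.
The procedure was therefore not followed at step 4.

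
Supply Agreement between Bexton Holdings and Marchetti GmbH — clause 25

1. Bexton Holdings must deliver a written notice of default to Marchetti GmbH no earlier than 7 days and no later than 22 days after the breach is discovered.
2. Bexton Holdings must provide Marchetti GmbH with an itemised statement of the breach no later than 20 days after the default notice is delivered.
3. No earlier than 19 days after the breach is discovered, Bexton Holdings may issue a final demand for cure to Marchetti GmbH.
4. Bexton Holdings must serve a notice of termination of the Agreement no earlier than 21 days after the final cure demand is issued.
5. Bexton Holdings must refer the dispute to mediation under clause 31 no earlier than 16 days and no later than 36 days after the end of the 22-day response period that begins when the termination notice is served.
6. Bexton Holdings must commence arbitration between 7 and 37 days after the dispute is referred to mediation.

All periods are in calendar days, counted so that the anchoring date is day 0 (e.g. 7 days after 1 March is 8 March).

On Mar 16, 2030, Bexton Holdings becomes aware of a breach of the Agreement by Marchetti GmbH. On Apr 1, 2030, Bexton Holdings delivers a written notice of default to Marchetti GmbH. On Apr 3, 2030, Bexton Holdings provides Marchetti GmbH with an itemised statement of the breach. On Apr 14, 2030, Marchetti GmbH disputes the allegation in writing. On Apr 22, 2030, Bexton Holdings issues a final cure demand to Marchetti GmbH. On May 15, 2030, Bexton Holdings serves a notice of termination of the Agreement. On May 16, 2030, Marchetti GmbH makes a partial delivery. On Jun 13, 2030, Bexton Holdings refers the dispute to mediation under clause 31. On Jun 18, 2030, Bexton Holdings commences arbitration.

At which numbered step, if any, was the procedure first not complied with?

Step 5

Step 1: the window is 7–22 days after Mar 16, 2030 (when the breach is discovered), so Mar 23, 2030 through Apr 7, 2030; done Apr 1, 2030 — within the window.
Step 2: 20 days after Apr 1, 2030 (when the default notice is delivered) is Apr 21, 2030; done Apr 3, 2030 — timely.
Step 3: the earliest permitted date is 19 days after Mar 16, 2030 (when the breach is discovered), i.e. Apr 4, 2030; done Apr 22, 2030 — permitted.
Step 4: the earliest permitted date is 21 days after Apr 22, 2030 (when the final cure demand is issued), i.e. May 13, 2030; done May 15, 2030, after the minimum wait.
Step 5: the window is 16–36 days after Jun 6, 2030 (end of the 22-day response period, which began when the termination notice is served on May 15, 2030), so Jun 22, 2030 through Jul 12, 2030; Jun 13, 2030 is 9 days too early.
The procedure was therefore not followed at step 5.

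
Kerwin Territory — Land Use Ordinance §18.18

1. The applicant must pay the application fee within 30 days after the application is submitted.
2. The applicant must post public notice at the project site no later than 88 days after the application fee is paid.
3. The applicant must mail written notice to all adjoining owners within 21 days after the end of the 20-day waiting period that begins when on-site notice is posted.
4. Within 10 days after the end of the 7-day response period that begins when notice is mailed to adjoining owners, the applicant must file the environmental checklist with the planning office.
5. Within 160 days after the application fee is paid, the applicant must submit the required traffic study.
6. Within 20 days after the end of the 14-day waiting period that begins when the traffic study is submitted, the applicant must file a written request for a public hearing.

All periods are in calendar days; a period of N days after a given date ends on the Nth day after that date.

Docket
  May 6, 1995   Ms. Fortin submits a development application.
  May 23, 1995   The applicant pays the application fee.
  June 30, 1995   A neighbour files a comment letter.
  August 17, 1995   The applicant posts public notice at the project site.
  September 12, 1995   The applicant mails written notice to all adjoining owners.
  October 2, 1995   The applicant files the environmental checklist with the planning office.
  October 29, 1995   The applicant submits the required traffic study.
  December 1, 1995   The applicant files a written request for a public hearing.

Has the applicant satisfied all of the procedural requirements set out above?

No

(1) due by May 6, 1995 + 30 days = June 5, 1995; done May 23, 1995 — timely.
(2) due by May 23, 1995 + 88 days = August 19, 1995; completed August 17, 1995, before the deadline.
(3) due by September 6, 1995 + 21 days = September 27, 1995; done September 12, 1995 — timely.
(4) due by September 19, 1995 + 10 days = September 29, 1995; October 2, 1995 misses that deadline by 3 days.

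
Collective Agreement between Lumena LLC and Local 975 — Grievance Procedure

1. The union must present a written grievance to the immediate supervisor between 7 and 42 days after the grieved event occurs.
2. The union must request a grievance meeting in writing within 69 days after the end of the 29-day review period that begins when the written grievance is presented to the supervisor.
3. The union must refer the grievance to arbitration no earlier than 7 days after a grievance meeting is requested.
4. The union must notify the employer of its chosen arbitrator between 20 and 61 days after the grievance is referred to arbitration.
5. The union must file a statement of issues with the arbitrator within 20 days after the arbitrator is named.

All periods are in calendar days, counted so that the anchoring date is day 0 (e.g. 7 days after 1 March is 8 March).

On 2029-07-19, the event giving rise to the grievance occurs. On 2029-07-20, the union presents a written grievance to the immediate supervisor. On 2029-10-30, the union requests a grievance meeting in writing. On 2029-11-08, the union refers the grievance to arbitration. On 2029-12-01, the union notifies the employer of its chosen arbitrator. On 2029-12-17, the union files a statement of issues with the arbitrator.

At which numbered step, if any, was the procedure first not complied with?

Step 1: the window is 7–42 days after 2029-07-19 (when the grieved event occurs), so 2029-07-26 through 2029-08-30; done 2029-07-20 — 6 days before the window opened.
No need to go further; step 1 was not satisfied.

Step 1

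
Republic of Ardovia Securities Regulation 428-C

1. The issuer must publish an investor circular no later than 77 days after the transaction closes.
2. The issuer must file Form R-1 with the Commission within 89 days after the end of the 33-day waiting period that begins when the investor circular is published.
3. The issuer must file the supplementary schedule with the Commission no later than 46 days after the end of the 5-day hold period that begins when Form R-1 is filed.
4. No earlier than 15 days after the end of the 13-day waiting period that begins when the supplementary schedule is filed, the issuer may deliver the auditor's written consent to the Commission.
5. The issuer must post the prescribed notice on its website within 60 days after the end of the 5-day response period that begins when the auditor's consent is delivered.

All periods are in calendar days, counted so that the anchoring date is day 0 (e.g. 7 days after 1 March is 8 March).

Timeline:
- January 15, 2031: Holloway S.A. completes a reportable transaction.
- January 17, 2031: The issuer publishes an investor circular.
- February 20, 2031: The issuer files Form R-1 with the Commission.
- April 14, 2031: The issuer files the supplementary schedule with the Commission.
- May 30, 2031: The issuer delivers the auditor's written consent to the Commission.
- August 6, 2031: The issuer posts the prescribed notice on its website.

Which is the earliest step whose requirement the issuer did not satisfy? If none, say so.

(1) due by January 15, 2031 + 77 days = April 2, 2031; completed January 17, 2031, before the deadline.
(2) due by February 19, 2031 + 89 days = May 19, 2031; February 20, 2031 is within that limit.
(3) due by February 25, 2031 + 46 days = April 12, 2031; April 14, 2031 misses that deadline by 2 days.
The procedure was therefore not followed at step 3.

Step 3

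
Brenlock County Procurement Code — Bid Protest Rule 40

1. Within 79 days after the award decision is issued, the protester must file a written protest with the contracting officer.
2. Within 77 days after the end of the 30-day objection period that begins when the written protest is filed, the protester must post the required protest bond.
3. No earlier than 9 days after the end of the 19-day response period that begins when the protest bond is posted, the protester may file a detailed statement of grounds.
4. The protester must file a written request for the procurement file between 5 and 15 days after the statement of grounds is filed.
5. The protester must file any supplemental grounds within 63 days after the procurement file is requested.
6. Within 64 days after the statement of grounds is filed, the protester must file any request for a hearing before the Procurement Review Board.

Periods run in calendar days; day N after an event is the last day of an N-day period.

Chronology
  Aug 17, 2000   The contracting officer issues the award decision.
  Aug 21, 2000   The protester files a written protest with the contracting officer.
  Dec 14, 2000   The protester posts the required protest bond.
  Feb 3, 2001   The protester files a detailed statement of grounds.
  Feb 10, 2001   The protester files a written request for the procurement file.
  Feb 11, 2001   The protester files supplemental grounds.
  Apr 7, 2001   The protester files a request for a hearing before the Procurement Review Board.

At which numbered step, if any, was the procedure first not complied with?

Step 1 — counting 79 days from Aug 17, 2000 (when the award decision is issued) gives a deadline of Nov 4, 2000; Aug 21, 2000 is within that limit.
Step 2 — counting 77 days from Sep 20, 2000 (end of the 30-day objection period, which began when the written protest is filed on Aug 21, 2000) gives a deadline of Dec 6, 2000; Dec 14, 2000 misses that deadline by 8 days.
Later steps need not be reached.

Step 2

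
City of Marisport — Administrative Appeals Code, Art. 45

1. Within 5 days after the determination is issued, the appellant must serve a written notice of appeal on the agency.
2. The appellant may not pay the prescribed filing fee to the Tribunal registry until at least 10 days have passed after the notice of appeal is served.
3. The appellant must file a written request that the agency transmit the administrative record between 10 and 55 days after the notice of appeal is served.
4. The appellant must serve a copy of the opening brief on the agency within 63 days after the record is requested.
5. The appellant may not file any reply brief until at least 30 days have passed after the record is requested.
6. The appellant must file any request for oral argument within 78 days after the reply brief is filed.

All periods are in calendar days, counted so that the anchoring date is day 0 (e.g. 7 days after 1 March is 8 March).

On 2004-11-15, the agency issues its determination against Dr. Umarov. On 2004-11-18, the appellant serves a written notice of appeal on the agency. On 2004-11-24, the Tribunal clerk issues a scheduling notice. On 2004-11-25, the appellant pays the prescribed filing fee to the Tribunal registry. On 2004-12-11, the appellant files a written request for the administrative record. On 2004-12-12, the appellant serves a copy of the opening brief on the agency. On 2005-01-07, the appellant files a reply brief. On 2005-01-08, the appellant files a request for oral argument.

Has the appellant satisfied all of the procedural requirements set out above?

Step 1: 5 days after 2004-11-15 (when the determination is issued) is 2004-11-20; completed 2004-11-18, before the deadline.
Step 2: the earliest permitted date is 10 days after 2004-11-18 (when the notice of appeal is served), i.e. 2004-11-28; acted on 2004-11-25, 3 days prematurely.
That is the first point of non-compliance.

No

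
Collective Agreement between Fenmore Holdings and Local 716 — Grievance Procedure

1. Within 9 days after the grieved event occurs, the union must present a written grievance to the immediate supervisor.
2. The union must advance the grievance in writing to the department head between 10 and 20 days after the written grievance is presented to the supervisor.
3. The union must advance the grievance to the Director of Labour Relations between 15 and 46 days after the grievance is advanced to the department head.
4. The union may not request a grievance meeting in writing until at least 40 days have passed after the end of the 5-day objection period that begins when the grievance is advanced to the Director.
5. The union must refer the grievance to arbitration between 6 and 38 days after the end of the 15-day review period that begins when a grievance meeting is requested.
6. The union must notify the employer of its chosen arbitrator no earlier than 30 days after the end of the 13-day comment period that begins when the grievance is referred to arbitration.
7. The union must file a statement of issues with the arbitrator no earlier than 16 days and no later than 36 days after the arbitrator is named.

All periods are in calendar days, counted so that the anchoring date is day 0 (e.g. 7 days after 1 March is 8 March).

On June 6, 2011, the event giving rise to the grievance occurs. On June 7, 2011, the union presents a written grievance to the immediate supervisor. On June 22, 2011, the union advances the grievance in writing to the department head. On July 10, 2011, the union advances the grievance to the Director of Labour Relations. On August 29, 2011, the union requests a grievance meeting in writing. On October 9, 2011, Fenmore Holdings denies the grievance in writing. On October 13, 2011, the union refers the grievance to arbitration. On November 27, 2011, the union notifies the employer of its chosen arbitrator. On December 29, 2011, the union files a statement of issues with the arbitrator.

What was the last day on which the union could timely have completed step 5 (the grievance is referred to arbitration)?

A grievance meeting is requested on August 29, 2011; the 15-day review period therefore ends September 13, 2011, and step 5 runs from that date. The window is 6–38 days after September 13, 2011; it closes on October 21, 2011.

October 21, 2011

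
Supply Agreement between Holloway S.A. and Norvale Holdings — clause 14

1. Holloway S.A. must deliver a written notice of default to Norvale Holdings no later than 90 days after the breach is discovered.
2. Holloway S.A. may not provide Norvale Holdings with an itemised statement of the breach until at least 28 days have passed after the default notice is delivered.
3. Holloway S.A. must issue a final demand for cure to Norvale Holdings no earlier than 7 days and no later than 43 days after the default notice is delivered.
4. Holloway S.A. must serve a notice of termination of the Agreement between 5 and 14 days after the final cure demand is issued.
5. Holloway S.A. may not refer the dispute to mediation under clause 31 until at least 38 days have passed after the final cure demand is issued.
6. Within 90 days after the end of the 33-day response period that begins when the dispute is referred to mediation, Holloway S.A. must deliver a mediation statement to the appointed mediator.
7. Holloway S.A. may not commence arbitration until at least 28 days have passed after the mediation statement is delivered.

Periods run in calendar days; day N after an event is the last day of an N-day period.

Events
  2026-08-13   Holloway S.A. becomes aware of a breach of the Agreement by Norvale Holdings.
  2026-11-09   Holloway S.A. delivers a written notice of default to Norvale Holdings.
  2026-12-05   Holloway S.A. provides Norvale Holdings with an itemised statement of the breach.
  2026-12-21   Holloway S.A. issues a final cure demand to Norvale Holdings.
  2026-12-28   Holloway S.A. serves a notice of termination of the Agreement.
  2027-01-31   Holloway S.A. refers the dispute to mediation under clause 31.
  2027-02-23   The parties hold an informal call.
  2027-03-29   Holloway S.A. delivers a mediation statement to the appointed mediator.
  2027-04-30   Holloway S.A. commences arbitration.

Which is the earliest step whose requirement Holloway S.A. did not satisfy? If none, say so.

Step 1 — counting 90 days from 2026-08-13 (when the breach is discovered) gives a deadline of 2026-11-11; done 2026-11-09 — timely.
Step 2 — must wait 28 days from 2026-11-09 (when the default notice is delivered), so not before 2026-12-07; 2026-12-05 is 2 days before the earliest permitted date.

Step 2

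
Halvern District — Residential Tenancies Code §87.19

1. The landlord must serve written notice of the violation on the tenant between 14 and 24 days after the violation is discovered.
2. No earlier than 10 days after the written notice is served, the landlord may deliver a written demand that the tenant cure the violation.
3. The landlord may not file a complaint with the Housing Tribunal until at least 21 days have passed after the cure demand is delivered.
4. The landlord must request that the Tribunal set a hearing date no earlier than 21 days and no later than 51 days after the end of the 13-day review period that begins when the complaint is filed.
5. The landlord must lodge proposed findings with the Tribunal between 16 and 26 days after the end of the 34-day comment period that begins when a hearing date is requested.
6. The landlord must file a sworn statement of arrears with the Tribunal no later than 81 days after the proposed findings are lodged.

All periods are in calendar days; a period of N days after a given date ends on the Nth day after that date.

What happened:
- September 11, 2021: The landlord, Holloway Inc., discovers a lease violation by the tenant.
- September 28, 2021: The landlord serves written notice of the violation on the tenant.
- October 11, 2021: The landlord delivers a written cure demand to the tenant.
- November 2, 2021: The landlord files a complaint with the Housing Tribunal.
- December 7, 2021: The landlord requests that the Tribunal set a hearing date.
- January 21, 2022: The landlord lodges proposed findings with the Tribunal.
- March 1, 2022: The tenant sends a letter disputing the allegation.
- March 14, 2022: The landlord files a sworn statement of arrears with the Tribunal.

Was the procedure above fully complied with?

(1) the permitted window runs from September 11, 2021 + 14 = September 25, 2021 to September 11, 2021 + 24 = October 5, 2021; done September 28, 2021, which is between those dates.
(2) permitted from September 28, 2021 + 10 days = October 8, 2021 onward; done October 11, 2021 — permitted.
(3) permitted from October 11, 2021 + 21 days = November 1, 2021 onward; done November 2, 2021 — permitted.
(4) the permitted window runs from November 15, 2021 + 21 = December 6, 2021 to November 15, 2021 + 51 = January 5, 2022; done December 7, 2021 — within the window.
(5) the permitted window runs from January 10, 2022 + 16 = January 26, 2022 to January 10, 2022 + 26 = February 5, 2022; January 21, 2022 is 5 days too early.

No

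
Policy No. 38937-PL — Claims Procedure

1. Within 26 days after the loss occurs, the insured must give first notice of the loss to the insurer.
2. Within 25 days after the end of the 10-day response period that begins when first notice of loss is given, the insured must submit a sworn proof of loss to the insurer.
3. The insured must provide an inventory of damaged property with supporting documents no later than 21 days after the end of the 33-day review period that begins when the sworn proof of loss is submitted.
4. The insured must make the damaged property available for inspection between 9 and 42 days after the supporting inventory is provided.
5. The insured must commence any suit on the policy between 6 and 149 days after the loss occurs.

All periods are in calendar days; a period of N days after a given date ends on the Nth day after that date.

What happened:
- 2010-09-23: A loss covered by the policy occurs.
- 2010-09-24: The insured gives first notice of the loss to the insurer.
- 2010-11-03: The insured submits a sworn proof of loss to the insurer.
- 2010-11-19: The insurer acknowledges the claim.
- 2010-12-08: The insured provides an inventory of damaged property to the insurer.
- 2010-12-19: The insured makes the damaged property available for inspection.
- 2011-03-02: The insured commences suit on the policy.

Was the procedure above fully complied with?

No

Step 1: 26 days after 2010-09-23 (when the loss occurs) is 2010-10-19; done 2010-09-24 — timely.
Step 2: 25 days after 2010-10-04 (end of the 10-day response period, which began when first notice of loss is given on 2010-09-24) is 2010-10-29; 2010-11-03 misses that deadline by 5 days.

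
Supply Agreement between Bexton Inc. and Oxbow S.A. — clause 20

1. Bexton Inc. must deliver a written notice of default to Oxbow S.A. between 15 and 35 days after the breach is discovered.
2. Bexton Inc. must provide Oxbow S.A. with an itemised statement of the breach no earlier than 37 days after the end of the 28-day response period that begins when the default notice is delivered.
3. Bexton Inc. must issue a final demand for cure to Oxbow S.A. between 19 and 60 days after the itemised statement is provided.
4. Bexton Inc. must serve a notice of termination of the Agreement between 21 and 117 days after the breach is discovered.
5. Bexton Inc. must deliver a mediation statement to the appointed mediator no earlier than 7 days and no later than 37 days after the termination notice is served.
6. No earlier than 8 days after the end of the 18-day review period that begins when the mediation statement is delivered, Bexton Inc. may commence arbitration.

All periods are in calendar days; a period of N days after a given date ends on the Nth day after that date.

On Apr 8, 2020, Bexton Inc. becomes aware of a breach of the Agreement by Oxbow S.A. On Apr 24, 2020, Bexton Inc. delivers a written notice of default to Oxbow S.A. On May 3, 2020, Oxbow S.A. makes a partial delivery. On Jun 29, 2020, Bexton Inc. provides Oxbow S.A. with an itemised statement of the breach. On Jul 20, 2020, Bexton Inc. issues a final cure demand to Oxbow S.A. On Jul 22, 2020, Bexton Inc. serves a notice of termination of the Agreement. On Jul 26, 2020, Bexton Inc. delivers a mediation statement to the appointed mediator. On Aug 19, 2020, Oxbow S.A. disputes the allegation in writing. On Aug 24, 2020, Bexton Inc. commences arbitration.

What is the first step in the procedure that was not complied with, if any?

(1) the permitted window runs from Apr 8, 2020 + 15 = Apr 23, 2020 to Apr 8, 2020 + 35 = May 13, 2020; done Apr 24, 2020, which is between those dates.
(2) permitted from May 22, 2020 + 37 days = Jun 28, 2020 onward; done Jun 29, 2020 — permitted.
(3) the permitted window runs from Jun 29, 2020 + 19 = Jul 18, 2020 to Jun 29, 2020 + 60 = Aug 28, 2020; done Jul 20, 2020 — within the window.
(4) the permitted window runs from Apr 8, 2020 + 21 = Apr 29, 2020 to Apr 8, 2020 + 117 = Aug 3, 2020; done Jul 22, 2020 — within the window.
(5) the permitted window runs from Jul 22, 2020 + 7 = Jul 29, 2020 to Jul 22, 2020 + 37 = Aug 28, 2020; done Jul 26, 2020 — 3 days before the window opened.
That is the first point of non-compliance.

Step 5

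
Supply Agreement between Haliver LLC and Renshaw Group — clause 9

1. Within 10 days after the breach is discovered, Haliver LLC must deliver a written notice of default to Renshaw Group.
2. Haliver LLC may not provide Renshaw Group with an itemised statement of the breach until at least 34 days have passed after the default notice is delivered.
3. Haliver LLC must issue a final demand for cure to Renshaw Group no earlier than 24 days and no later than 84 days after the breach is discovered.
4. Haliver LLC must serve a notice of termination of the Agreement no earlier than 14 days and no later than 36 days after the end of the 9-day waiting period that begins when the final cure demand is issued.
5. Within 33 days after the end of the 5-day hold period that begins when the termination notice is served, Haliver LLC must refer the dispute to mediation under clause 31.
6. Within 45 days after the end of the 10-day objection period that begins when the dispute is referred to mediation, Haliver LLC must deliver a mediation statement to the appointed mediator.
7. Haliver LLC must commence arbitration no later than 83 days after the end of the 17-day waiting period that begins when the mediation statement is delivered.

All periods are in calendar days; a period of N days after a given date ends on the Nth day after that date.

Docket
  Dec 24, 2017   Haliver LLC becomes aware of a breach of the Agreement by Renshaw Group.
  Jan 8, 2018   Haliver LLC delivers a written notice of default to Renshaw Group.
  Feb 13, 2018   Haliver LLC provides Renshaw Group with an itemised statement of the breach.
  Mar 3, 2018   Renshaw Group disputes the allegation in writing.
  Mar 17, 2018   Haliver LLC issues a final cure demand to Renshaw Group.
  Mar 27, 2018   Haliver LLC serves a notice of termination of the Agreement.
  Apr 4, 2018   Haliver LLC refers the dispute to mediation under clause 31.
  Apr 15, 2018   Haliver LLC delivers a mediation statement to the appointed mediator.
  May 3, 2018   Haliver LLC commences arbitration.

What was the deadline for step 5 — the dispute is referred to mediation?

May 4, 2018

The termination notice is served on Mar 27, 2018; the 5-day hold period therefore ends Apr 1, 2018, and step 5 runs from that date. 33 days after Apr 1, 2018 is May 4, 2018.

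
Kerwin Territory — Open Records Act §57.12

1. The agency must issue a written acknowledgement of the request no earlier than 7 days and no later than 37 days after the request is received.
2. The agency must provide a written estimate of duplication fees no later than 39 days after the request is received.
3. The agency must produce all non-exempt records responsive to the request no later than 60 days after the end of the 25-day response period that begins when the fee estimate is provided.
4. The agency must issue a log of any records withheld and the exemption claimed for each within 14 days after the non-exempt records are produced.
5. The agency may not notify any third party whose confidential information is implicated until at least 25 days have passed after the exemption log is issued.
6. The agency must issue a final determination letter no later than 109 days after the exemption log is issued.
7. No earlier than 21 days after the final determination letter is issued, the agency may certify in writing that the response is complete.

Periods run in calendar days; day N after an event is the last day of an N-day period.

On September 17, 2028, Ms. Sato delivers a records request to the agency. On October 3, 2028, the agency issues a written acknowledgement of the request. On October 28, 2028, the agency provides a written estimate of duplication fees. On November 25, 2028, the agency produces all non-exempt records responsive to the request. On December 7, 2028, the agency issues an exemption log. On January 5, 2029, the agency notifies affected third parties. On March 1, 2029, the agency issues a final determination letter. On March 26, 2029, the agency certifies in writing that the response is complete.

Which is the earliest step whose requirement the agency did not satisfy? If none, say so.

Step 1 — 7 and 37 days from September 17, 2028 (when the request is received) are September 24, 2028 and October 24, 2028 respectively; October 3, 2028 falls inside that range.
Step 2 — counting 39 days from September 17, 2028 (when the request is received) gives a deadline of October 26, 2028; done October 28, 2028 — 2 days late.
Later steps need not be reached.

Step 2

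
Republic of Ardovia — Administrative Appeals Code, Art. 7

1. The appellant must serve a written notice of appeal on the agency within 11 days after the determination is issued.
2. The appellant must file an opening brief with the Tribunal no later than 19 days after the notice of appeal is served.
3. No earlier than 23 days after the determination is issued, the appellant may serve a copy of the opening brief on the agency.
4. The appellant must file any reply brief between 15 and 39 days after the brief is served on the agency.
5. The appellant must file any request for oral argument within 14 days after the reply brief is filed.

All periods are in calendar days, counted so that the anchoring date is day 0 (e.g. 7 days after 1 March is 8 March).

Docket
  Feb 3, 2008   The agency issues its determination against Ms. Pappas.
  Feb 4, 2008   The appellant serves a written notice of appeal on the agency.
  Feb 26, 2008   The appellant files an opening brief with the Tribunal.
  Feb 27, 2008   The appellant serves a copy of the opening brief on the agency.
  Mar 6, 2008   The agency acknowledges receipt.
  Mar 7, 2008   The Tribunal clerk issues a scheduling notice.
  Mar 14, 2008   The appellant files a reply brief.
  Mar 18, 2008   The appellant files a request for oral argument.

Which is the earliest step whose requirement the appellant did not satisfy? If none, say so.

Step 2

Step 1: 11 days after Feb 3, 2008 (when the determination is issued) is Feb 14, 2008; done Feb 4, 2008 — timely.
Step 2: 19 days after Feb 4, 2008 (when the notice of appeal is served) is Feb 23, 2008; Feb 26, 2008 misses that deadline by 3 days.
The procedure was therefore not followed at step 2.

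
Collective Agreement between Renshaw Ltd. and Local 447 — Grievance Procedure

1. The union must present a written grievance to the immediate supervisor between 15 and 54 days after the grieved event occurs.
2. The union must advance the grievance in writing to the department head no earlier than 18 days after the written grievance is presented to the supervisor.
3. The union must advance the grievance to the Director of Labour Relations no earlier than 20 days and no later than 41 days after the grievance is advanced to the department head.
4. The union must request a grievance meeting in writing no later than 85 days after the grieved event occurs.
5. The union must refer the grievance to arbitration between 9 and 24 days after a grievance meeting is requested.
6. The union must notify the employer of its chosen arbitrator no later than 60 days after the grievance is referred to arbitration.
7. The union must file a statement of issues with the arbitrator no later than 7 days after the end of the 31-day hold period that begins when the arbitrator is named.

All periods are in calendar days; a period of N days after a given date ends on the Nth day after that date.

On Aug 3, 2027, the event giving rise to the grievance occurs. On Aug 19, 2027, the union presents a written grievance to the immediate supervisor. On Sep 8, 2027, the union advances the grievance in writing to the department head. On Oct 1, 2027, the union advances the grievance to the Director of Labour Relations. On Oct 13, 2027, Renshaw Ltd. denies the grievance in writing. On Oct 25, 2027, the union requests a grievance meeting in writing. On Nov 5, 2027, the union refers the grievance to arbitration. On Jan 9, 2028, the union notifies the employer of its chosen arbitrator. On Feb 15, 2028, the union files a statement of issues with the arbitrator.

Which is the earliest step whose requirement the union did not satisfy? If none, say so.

Step 1 — 15 and 54 days from Aug 3, 2027 (when the grieved event occurs) are Aug 18, 2027 and Sep 26, 2027 respectively; done Aug 19, 2027 — within the window.
Step 2 — must wait 18 days from Aug 19, 2027 (when the written grievance is presented to the supervisor), so not before Sep 6, 2027; Sep 8, 2027 is on or after that date.
Step 3 — 20 and 41 days from Sep 8, 2027 (when the grievance is advanced to the department head) are Sep 28, 2027 and Oct 19, 2027 respectively; done Oct 1, 2027 — within the window.
Step 4 — counting 85 days from Aug 3, 2027 (when the grieved event occurs) gives a deadline of Oct 27, 2027; Oct 25, 2027 is within that limit.
Step 5 — 9 and 24 days from Oct 25, 2027 (when a grievance meeting is requested) are Nov 3, 2027 and Nov 18, 2027 respectively; done Nov 5, 2027 — within the window.
Step 6 — counting 60 days from Nov 5, 2027 (when the grievance is referred to arbitration) gives a deadline of Jan 4, 2028; done Jan 9, 2028 — 5 days late.

Step 6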